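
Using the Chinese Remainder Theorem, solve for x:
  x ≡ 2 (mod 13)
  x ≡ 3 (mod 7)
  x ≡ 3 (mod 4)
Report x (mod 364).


Moduli 13, 7, 4 are pairwise coprime; by CRT there is a unique solution modulo M = 13 · 7 · 4 = 364.
Solve pairwise, accumulating the modulus:
  Start with x ≡ 2 (mod 13).
  Combine with x ≡ 3 (mod 7): since gcd(13, 7) = 1, we get a unique residue mod 91.
    Write x = 2 + 13·t and substitute into x ≡ 3 (mod 7): 13·t ≡ 3 − 2 = 1 (mod 7).
    Reduce coefficients mod 7: 6·t ≡ 1 (mod 7).
    The inverse of 6 mod 7 is 6 (since 6·6 = 36 = 5·7 + 1), so t ≡ 6·1 = 6 ≡ 6 (mod 7).
    Then x = 2 + 13·6 = 80, valid modulo lcm(13, 7) = 91: x ≡ 80 (mod 91).
  Combine with x ≡ 3 (mod 4): since gcd(91, 4) = 1, we get a unique residue mod 364.
    Write x = 80 + 91·t and substitute into x ≡ 3 (mod 4): 91·t ≡ 3 − 80 = -77 (mod 4).
    Reduce coefficients mod 4: 3·t ≡ 3 (mod 4).
    The inverse of 3 mod 4 is 3 (since 3·3 = 9 = 2·4 + 1), so t ≡ 3·3 = 9 ≡ 1 (mod 4).
    Then x = 80 + 91·1 = 171, valid modulo lcm(91, 4) = 364: x ≡ 171 (mod 364).
Verify: 171 mod 13 = 2 ✓, 171 mod 7 = 3 ✓, 171 mod 4 = 3 ✓.

x ≡ 171 (mod 364).


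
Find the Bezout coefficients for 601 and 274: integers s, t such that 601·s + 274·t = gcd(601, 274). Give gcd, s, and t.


Euclidean algorithm on (601, 274) — divide until remainder is 0:
  601 = 2 · 274 + 53
  274 = 5 · 53 + 9
  53 = 5 · 9 + 8
  9 = 1 · 8 + 1
  8 = 8 · 1 + 0
gcd(601, 274) = 1.
Track Bezout coefficients alongside the remainders: start with r₀ = 601 = a·1 + b·0 (s = 1, t = 0) and r₁ = 274 = a·0 + b·1 (s = 0, t = 1); each new remainder r_{k+1} = r_{k-1} − q_k·r_k inherits s_{k+1} = s_{k-1} − q_k·s_k, t_{k+1} = t_{k-1} − q_k·t_k, so r_k = a·s_k + b·t_k at every step:
  q = 2: r = 53, s = 1 − 2·0 = 1, t = 0 − 2·1 = -2  (check: 601·1 + 274·(-2) = 53)
  q = 5: r = 9, s = 0 − 5·1 = -5, t = 1 − 5·(-2) = 11  (check: 601·(-5) + 274·11 = 9)
  q = 5: r = 8, s = 1 − 5·(-5) = 26, t = -2 − 5·11 = -57  (check: 601·26 + 274·(-57) = 8)
  q = 1: r = 1, s = -5 − 1·26 = -31, t = 11 − 1·(-57) = 68  (check: 601·(-31) + 274·68 = 1)
The row with r = 1 (the gcd) gives the Bezout coefficients s = -31, t = 68.
Result: 601 · (-31) + 274 · (68) = 1.

gcd(601, 274) = 1; s = -31, t = 68 (check: 601·(-31) + 274·68 = 1).


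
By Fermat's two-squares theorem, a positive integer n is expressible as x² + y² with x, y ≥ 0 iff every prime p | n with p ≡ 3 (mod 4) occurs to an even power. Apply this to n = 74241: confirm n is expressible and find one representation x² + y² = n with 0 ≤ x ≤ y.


Step 1: Factor n = 74241 = 3^2 · 73 · 113.
Step 2: Check the mod-4 condition on each prime factor: 3 ≡ 3 (mod 4), exponent 2 (must be even); 73 ≡ 1 (mod 4), exponent 1; 113 ≡ 1 (mod 4), exponent 1.
All primes ≡ 3 (mod 4) appear to even exponent (or don't appear), so by the two-squares theorem n IS expressible as a sum of two squares.
Step 3: Build a representation. Group n = k² · m with k = 3 and m = 73 · 113 = 8249 (a product of primes ≡ 1 (mod 4)); a representation of m scales to one of n via (k·x)² + (k·y)² = k²(x² + y²). Each prime p ≡ 1 (mod 4) is itself a sum of two squares; find a² by testing p − a² for a perfect square:
  73: 73 − 1² = 72, 73 − 2² = 69, 73 − 3² = 64 = 8² ⇒ 73 = 3² + 8².
  113: 113 − 1² = 112, 113 − 2² = 109, 113 − 3² = 104, 113 − 4² = 97, 113 − 5² = 88, 113 − 6² = 77, 113 − 7² = 64 = 8² ⇒ 113 = 7² + 8².
  Combine using the Brahmagupta–Fibonacci identity (a² + b²)(c² + d²) = (ac − bd)² + (ad + bc)² = (ac + bd)² + (ad − bc)²:
  73 · 113 = 8249: from (3² + 8²)(7² + 8²), take (3·7 − 8·8, 3·8 + 8·7) = (21 − 64, 24 + 56) = (-43, 80); dropping signs (only squares matter) gives (43, 80); check 43² + 80² = 1849 + 6400 = 8249 ✓.
  Scale by k = 3: (3·43, 3·80) = (129, 240).
Step 4: Order so x ≤ y and verify: 129² + 240² = 16641 + 57600 = 74241 = n. ✓

n = 74241 = 129² + 240² (one valid representation with x ≤ y).


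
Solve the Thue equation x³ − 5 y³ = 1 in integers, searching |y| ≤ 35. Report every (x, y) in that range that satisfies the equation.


The equation is x³ - 5y³ = 1. For fixed y, x³ = 5·y³ + 1, so a solution requires the RHS to be a perfect cube.
Strategy: iterate y from -35 to 35, compute RHS = 5·y³ + 1, and check whether it is a (positive or negative) perfect cube.
Check small values of y:
  y = 0: RHS = 1 = (1)³ ⇒ x = 1 works.
  y = 1: RHS = 6 is not a perfect cube.
  y = -1: RHS = -4 is not a perfect cube.
  y = 2: RHS = 41 is not a perfect cube.
  y = -2: RHS = -39 is not a perfect cube.
  y = 3: RHS = 136 is not a perfect cube.
  y = -3: RHS = -134 is not a perfect cube.
Continuing the search up to |y| = 35 finds no further solutions beyond those listed.
Collected solutions: (1, 0).

Solutions (with |y| ≤ 35): (1, 0).


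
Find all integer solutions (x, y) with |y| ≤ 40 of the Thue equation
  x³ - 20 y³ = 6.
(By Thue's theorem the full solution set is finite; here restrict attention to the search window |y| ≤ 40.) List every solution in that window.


The equation is x³ - 20y³ = 6. For fixed y, x³ = 20·y³ + 6, so a solution requires the RHS to be a perfect cube.
Strategy: iterate y from -40 to 40, compute RHS = 20·y³ + 6, and check whether it is a (positive or negative) perfect cube.
Check small values of y:
  y = 0: RHS = 6 is not a perfect cube.
  y = 1: RHS = 26 is not a perfect cube.
  y = -1: RHS = -14 is not a perfect cube.
  y = 2: RHS = 166 is not a perfect cube.
  y = -2: RHS = -154 is not a perfect cube.
  y = 3: RHS = 546 is not a perfect cube.
  y = -3: RHS = -534 is not a perfect cube.
Continuing the search up to |y| = 40 finds no solutions either.
No (x, y) in the scanned range satisfies the equation.

No integer solutions with |y| ≤ 40.


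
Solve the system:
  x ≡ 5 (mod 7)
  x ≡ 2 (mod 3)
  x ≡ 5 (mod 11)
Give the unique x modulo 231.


Moduli 7, 3, 11 are pairwise coprime; by CRT there is a unique solution modulo M = 7 · 3 · 11 = 231.
Solve pairwise, accumulating the modulus:
  Start with x ≡ 5 (mod 7).
  Combine with x ≡ 2 (mod 3): since gcd(7, 3) = 1, we get a unique residue mod 21.
    Write x = 5 + 7·t and substitute into x ≡ 2 (mod 3): 7·t ≡ 2 − 5 = -3 (mod 3).
    Reduce coefficients mod 3: 1·t ≡ 0 (mod 3).
    So t ≡ 0 (mod 3).
    Then x = 5 + 7·0 = 5, valid modulo lcm(7, 3) = 21: x ≡ 5 (mod 21).
  Combine with x ≡ 5 (mod 11): since gcd(21, 11) = 1, we get a unique residue mod 231.
    Write x = 5 + 21·t and substitute into x ≡ 5 (mod 11): 21·t ≡ 5 − 5 = 0 (mod 11).
    Reduce coefficients mod 11: 10·t ≡ 0 (mod 11).
    The inverse of 10 mod 11 is 10 (since 10·10 = 100 = 9·11 + 1), so t ≡ 10·0 = 0 ≡ 0 (mod 11).
    Then x = 5 + 21·0 = 5, valid modulo lcm(21, 11) = 231: x ≡ 5 (mod 231).
Verify: 5 mod 7 = 5 ✓, 5 mod 3 = 2 ✓, 5 mod 11 = 5 ✓.

x ≡ 5 (mod 231).


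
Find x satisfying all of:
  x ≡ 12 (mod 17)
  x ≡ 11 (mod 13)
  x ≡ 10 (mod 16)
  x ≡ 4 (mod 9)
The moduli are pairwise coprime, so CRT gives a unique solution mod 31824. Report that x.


Product of moduli M = 17 · 13 · 16 · 9 = 31824.
Merge one congruence at a time:
  Start: x ≡ 12 (mod 17).
  Combine with x ≡ 11 (mod 13); new modulus lcm = 221.
    Write x = 12 + 17·t and substitute into x ≡ 11 (mod 13): 17·t ≡ 11 − 12 = -1 (mod 13).
    Reduce coefficients mod 13: 4·t ≡ 12 (mod 13).
    The inverse of 4 mod 13 is 10 (since 4·10 = 40 = 3·13 + 1), so t ≡ 10·12 = 120 ≡ 3 (mod 13).
    Then x = 12 + 17·3 = 63, valid modulo lcm(17, 13) = 221: x ≡ 63 (mod 221).
  Combine with x ≡ 10 (mod 16); new modulus lcm = 3536.
    Write x = 63 + 221·t and substitute into x ≡ 10 (mod 16): 221·t ≡ 10 − 63 = -53 (mod 16).
    Reduce coefficients mod 16: 13·t ≡ 11 (mod 16).
    The inverse of 13 mod 16 is 5 (since 13·5 = 65 = 4·16 + 1), so t ≡ 5·11 = 55 ≡ 7 (mod 16).
    Then x = 63 + 221·7 = 1610, valid modulo lcm(221, 16) = 3536: x ≡ 1610 (mod 3536).
  Combine with x ≡ 4 (mod 9); new modulus lcm = 31824.
    Write x = 1610 + 3536·t and substitute into x ≡ 4 (mod 9): 3536·t ≡ 4 − 1610 = -1606 (mod 9).
    Reduce coefficients mod 9: 8·t ≡ 5 (mod 9).
    The inverse of 8 mod 9 is 8 (since 8·8 = 64 = 7·9 + 1), so t ≡ 8·5 = 40 ≡ 4 (mod 9).
    Then x = 1610 + 3536·4 = 15754, valid modulo lcm(3536, 9) = 31824: x ≡ 15754 (mod 31824).
Verify against each original: 15754 mod 17 = 12, 15754 mod 13 = 11, 15754 mod 16 = 10, 15754 mod 9 = 4.

x ≡ 15754 (mod 31824).


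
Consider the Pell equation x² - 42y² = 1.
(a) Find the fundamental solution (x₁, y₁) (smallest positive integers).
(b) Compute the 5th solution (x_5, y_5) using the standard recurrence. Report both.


Step 1: Find the fundamental solution (x₁, y₁) of x² - 42y² = 1.
  Expand √42 as a continued fraction. a₀ = ⌊√42⌋ = 6; iterate m_{k+1} = d_k·a_k − m_k, d_{k+1} = (42 − m_{k+1}²)/d_k, a_{k+1} = ⌊(a₀ + m_{k+1})/d_{k+1}⌋ (starting m₀ = 0, d₀ = 1), with convergents p_k = a_k·p_{k-1} + p_{k-2}, q_k = a_k·q_{k-1} + q_{k-2} (p₋₁ = 1, q₋₁ = 0):
  k = 0: a₀ = 6; p₀/q₀ = 6/1; p₀² − 42·q₀² = 36 − 42 = -6.
  k = 1: m = 6, d = 6, a = ⌊(6 + 6)/6⌋ = 2; p/q = (2·6 + 1)/(2·1 + 0) = 13/2; p² − 42·q² = 169 − 168 = 1.
  The first convergent with p² − 42·q² = 1 gives the fundamental solution (x₁, y₁) = (13, 2).
Step 2: Apply the recurrence (x_{n+1}, y_{n+1}) = (x₁x_n + 42y₁y_n, x₁y_n + y₁x_n) repeatedly.
  From (x_1, y_1) = (13, 2): x_2 = 13·13 + 42·2·2 = 337; y_2 = 13·2 + 2·13 = 52.
  From (x_2, y_2) = (337, 52): x_3 = 13·337 + 42·2·52 = 8749; y_3 = 13·52 + 2·337 = 1350.
  From (x_3, y_3) = (8749, 1350): x_4 = 13·8749 + 42·2·1350 = 227137; y_4 = 13·1350 + 2·8749 = 35048.
  From (x_4, y_4) = (227137, 35048): x_5 = 13·227137 + 42·2·35048 = 5896813; y_5 = 13·35048 + 2·227137 = 909898.
Step 3: Verify x_5² - 42·y_5² = 34772403556969 - 34772403556968 = 1 (should be 1). ✓

(x_1, y_1) = (13, 2); (x_5, y_5) = (5896813, 909898).


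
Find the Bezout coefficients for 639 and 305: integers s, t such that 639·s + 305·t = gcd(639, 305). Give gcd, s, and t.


Euclidean algorithm on (639, 305) — divide until remainder is 0:
  639 = 2 · 305 + 29
  305 = 10 · 29 + 15
  29 = 1 · 15 + 14
  15 = 1 · 14 + 1
  14 = 14 · 1 + 0
gcd(639, 305) = 1.
Track Bezout coefficients alongside the remainders: start with r₀ = 639 = a·1 + b·0 (s = 1, t = 0) and r₁ = 305 = a·0 + b·1 (s = 0, t = 1); each new remainder r_{k+1} = r_{k-1} − q_k·r_k inherits s_{k+1} = s_{k-1} − q_k·s_k, t_{k+1} = t_{k-1} − q_k·t_k, so r_k = a·s_k + b·t_k at every step:
  q = 2: r = 29, s = 1 − 2·0 = 1, t = 0 − 2·1 = -2  (check: 639·1 + 305·(-2) = 29)
  q = 10: r = 15, s = 0 − 10·1 = -10, t = 1 − 10·(-2) = 21  (check: 639·(-10) + 305·21 = 15)
  q = 1: r = 14, s = 1 − 1·(-10) = 11, t = -2 − 1·21 = -23  (check: 639·11 + 305·(-23) = 14)
  q = 1: r = 1, s = -10 − 1·11 = -21, t = 21 − 1·(-23) = 44  (check: 639·(-21) + 305·44 = 1)
The row with r = 1 (the gcd) gives the Bezout coefficients s = -21, t = 44.
Result: 639 · (-21) + 305 · (44) = 1.

gcd(639, 305) = 1; s = -21, t = 44 (check: 639·(-21) + 305·44 = 1).


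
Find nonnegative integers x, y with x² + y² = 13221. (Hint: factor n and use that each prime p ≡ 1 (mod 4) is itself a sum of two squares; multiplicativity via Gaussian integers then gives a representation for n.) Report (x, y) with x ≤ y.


Step 1: Factor n = 13221 = 3^2 · 13 · 113.
Step 2: Check the mod-4 condition on each prime factor: 3 ≡ 3 (mod 4), exponent 2 (must be even); 13 ≡ 1 (mod 4), exponent 1; 113 ≡ 1 (mod 4), exponent 1.
All primes ≡ 3 (mod 4) appear to even exponent (or don't appear), so by the two-squares theorem n IS expressible as a sum of two squares.
Step 3: Build a representation. Group n = k² · m with k = 3 and m = 13 · 113 = 1469 (a product of primes ≡ 1 (mod 4)); a representation of m scales to one of n via (k·x)² + (k·y)² = k²(x² + y²). Each prime p ≡ 1 (mod 4) is itself a sum of two squares; find a² by testing p − a² for a perfect square:
  13: 13 − 1² = 12, 13 − 2² = 9 = 3² ⇒ 13 = 2² + 3².
  113: 113 − 1² = 112, 113 − 2² = 109, 113 − 3² = 104, 113 − 4² = 97, 113 − 5² = 88, 113 − 6² = 77, 113 − 7² = 64 = 8² ⇒ 113 = 7² + 8².
  Combine using the Brahmagupta–Fibonacci identity (a² + b²)(c² + d²) = (ac − bd)² + (ad + bc)² = (ac + bd)² + (ad − bc)²:
  13 · 113 = 1469: from (2² + 3²)(7² + 8²), take (2·7 − 3·8, 2·8 + 3·7) = (14 − 24, 16 + 21) = (-10, 37); dropping signs (only squares matter) gives (10, 37); check 10² + 37² = 100 + 1369 = 1469 ✓.
  Scale by k = 3: (3·10, 3·37) = (30, 111).
Step 4: Order so x ≤ y and verify: 30² + 111² = 900 + 12321 = 13221 = n. ✓

n = 13221 = 30² + 111² (one valid representation with x ≤ y).


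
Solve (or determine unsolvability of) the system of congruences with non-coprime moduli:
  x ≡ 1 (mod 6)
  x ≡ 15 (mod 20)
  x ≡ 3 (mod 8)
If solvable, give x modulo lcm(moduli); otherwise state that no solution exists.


Moduli 6, 20, 8 are not pairwise coprime, so CRT works modulo lcm(m_i) when all pairwise compatibility conditions hold.
Pairwise compatibility: gcd(m_i, m_j) must divide a_i - a_j for every pair.
Merge one congruence at a time:
  Start: x ≡ 1 (mod 6).
  Combine with x ≡ 15 (mod 20): gcd(6, 20) = 2; 15 - 1 = 14, which IS divisible by 2, so compatible.
    Write x = 1 + 6·t and substitute into x ≡ 15 (mod 20): 6·t ≡ 15 − 1 = 14 (mod 20).
    Divide the congruence (and modulus) by g = 2: 3·t ≡ 7 (mod 10).
    The inverse of 3 mod 10 is 7 (since 3·7 = 21 = 2·10 + 1), so t ≡ 7·7 = 49 ≡ 9 (mod 10).
    Then x = 1 + 6·9 = 55, valid modulo lcm(6, 20) = 60: x ≡ 55 (mod 60).
  Combine with x ≡ 3 (mod 8): gcd(60, 8) = 4; 3 - 55 = -52, which IS divisible by 4, so compatible.
    Write x = 55 + 60·t and substitute into x ≡ 3 (mod 8): 60·t ≡ 3 − 55 = -52 (mod 8).
    Divide the congruence (and modulus) by g = 4: 15·t ≡ -13 (mod 2).
    Reduce coefficients mod 2: 1·t ≡ 1 (mod 2).
    So t ≡ 1 (mod 2).
    Then x = 55 + 60·1 = 115, valid modulo lcm(60, 8) = 120: x ≡ 115 (mod 120).
Verify: 115 mod 6 = 1, 115 mod 20 = 15, 115 mod 8 = 3.

x ≡ 115 (mod 120).


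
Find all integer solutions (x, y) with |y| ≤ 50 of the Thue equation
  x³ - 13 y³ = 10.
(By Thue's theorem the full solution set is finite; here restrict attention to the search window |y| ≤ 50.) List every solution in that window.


The equation is x³ - 13y³ = 10. For fixed y, x³ = 13·y³ + 10, so a solution requires the RHS to be a perfect cube.
Strategy: iterate y from -50 to 50, compute RHS = 13·y³ + 10, and check whether it is a (positive or negative) perfect cube.
Check small values of y:
  y = 0: RHS = 10 is not a perfect cube.
  y = 1: RHS = 23 is not a perfect cube.
  y = -1: RHS = -3 is not a perfect cube.
  y = 2: RHS = 114 is not a perfect cube.
  y = -2: RHS = -94 is not a perfect cube.
  y = 3: RHS = 361 is not a perfect cube.
  y = -3: RHS = -341 is not a perfect cube.
Continuing the search up to |y| = 50 finds no solutions either.
No (x, y) in the scanned range satisfies the equation.

No integer solutions with |y| ≤ 50.


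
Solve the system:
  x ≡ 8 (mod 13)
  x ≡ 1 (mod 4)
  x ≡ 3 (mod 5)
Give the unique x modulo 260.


Moduli 13, 4, 5 are pairwise coprime; by CRT there is a unique solution modulo M = 13 · 4 · 5 = 260.
Solve pairwise, accumulating the modulus:
  Start with x ≡ 8 (mod 13).
  Combine with x ≡ 1 (mod 4): since gcd(13, 4) = 1, we get a unique residue mod 52.
    Write x = 8 + 13·t and substitute into x ≡ 1 (mod 4): 13·t ≡ 1 − 8 = -7 (mod 4).
    Reduce coefficients mod 4: 1·t ≡ 1 (mod 4).
    So t ≡ 1 (mod 4).
    Then x = 8 + 13·1 = 21, valid modulo lcm(13, 4) = 52: x ≡ 21 (mod 52).
  Combine with x ≡ 3 (mod 5): since gcd(52, 5) = 1, we get a unique residue mod 260.
    Write x = 21 + 52·t and substitute into x ≡ 3 (mod 5): 52·t ≡ 3 − 21 = -18 (mod 5).
    Reduce coefficients mod 5: 2·t ≡ 2 (mod 5).
    The inverse of 2 mod 5 is 3 (since 2·3 = 6 = 1·5 + 1), so t ≡ 3·2 = 6 ≡ 1 (mod 5).
    Then x = 21 + 52·1 = 73, valid modulo lcm(52, 5) = 260: x ≡ 73 (mod 260).
Verify: 73 mod 13 = 8 ✓, 73 mod 4 = 1 ✓, 73 mod 5 = 3 ✓.

x ≡ 73 (mod 260).


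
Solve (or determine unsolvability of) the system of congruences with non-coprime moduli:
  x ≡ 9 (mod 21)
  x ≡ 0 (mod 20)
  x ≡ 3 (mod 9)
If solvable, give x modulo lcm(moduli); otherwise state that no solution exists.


Moduli 21, 20, 9 are not pairwise coprime, so CRT works modulo lcm(m_i) when all pairwise compatibility conditions hold.
Pairwise compatibility: gcd(m_i, m_j) must divide a_i - a_j for every pair.
Merge one congruence at a time:
  Start: x ≡ 9 (mod 21).
  Combine with x ≡ 0 (mod 20): gcd(21, 20) = 1; 0 - 9 = -9, which IS divisible by 1, so compatible.
    Write x = 9 + 21·t and substitute into x ≡ 0 (mod 20): 21·t ≡ 0 − 9 = -9 (mod 20).
    Reduce coefficients mod 20: 1·t ≡ 11 (mod 20).
    So t ≡ 11 (mod 20).
    Then x = 9 + 21·11 = 240, valid modulo lcm(21, 20) = 420: x ≡ 240 (mod 420).
  Combine with x ≡ 3 (mod 9): gcd(420, 9) = 3; 3 - 240 = -237, which IS divisible by 3, so compatible.
    Write x = 240 + 420·t and substitute into x ≡ 3 (mod 9): 420·t ≡ 3 − 240 = -237 (mod 9).
    Divide the congruence (and modulus) by g = 3: 140·t ≡ -79 (mod 3).
    Reduce coefficients mod 3: 2·t ≡ 2 (mod 3).
    The inverse of 2 mod 3 is 2 (since 2·2 = 4 = 1·3 + 1), so t ≡ 2·2 = 4 ≡ 1 (mod 3).
    Then x = 240 + 420·1 = 660, valid modulo lcm(420, 9) = 1260: x ≡ 660 (mod 1260).
Verify: 660 mod 21 = 9, 660 mod 20 = 0, 660 mod 9 = 3.

x ≡ 660 (mod 1260).


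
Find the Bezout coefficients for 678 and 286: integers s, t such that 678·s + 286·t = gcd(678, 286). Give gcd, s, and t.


Euclidean algorithm on (678, 286) — divide until remainder is 0:
  678 = 2 · 286 + 106
  286 = 2 · 106 + 74
  106 = 1 · 74 + 32
  74 = 2 · 32 + 10
  32 = 3 · 10 + 2
  10 = 5 · 2 + 0
gcd(678, 286) = 2.
Track Bezout coefficients alongside the remainders: start with r₀ = 678 = a·1 + b·0 (s = 1, t = 0) and r₁ = 286 = a·0 + b·1 (s = 0, t = 1); each new remainder r_{k+1} = r_{k-1} − q_k·r_k inherits s_{k+1} = s_{k-1} − q_k·s_k, t_{k+1} = t_{k-1} − q_k·t_k, so r_k = a·s_k + b·t_k at every step:
  q = 2: r = 106, s = 1 − 2·0 = 1, t = 0 − 2·1 = -2  (check: 678·1 + 286·(-2) = 106)
  q = 2: r = 74, s = 0 − 2·1 = -2, t = 1 − 2·(-2) = 5  (check: 678·(-2) + 286·5 = 74)
  q = 1: r = 32, s = 1 − 1·(-2) = 3, t = -2 − 1·5 = -7  (check: 678·3 + 286·(-7) = 32)
  q = 2: r = 10, s = -2 − 2·3 = -8, t = 5 − 2·(-7) = 19  (check: 678·(-8) + 286·19 = 10)
  q = 3: r = 2, s = 3 − 3·(-8) = 27, t = -7 − 3·19 = -64  (check: 678·27 + 286·(-64) = 2)
The row with r = 2 (the gcd) gives the Bezout coefficients s = 27, t = -64.
Result: 678 · (27) + 286 · (-64) = 2.

gcd(678, 286) = 2; s = 27, t = -64 (check: 678·27 + 286·(-64) = 2).


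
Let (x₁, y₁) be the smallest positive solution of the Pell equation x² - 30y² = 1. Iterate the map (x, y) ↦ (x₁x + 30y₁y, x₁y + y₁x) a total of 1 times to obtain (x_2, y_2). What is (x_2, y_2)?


Step 1: Find the fundamental solution (x₁, y₁) of x² - 30y² = 1.
  Expand √30 as a continued fraction. a₀ = ⌊√30⌋ = 5; iterate m_{k+1} = d_k·a_k − m_k, d_{k+1} = (30 − m_{k+1}²)/d_k, a_{k+1} = ⌊(a₀ + m_{k+1})/d_{k+1}⌋ (starting m₀ = 0, d₀ = 1), with convergents p_k = a_k·p_{k-1} + p_{k-2}, q_k = a_k·q_{k-1} + q_{k-2} (p₋₁ = 1, q₋₁ = 0):
  k = 0: a₀ = 5; p₀/q₀ = 5/1; p₀² − 30·q₀² = 25 − 30 = -5.
  k = 1: m = 5, d = 5, a = ⌊(5 + 5)/5⌋ = 2; p/q = (2·5 + 1)/(2·1 + 0) = 11/2; p² − 30·q² = 121 − 120 = 1.
  The first convergent with p² − 30·q² = 1 gives the fundamental solution (x₁, y₁) = (11, 2).
Step 2: Apply the recurrence (x_{n+1}, y_{n+1}) = (x₁x_n + 30y₁y_n, x₁y_n + y₁x_n) repeatedly.
  From (x_1, y_1) = (11, 2): x_2 = 11·11 + 30·2·2 = 241; y_2 = 11·2 + 2·11 = 44.
Step 3: Verify x_2² - 30·y_2² = 58081 - 58080 = 1 (should be 1). ✓

(x_1, y_1) = (11, 2); (x_2, y_2) = (241, 44).


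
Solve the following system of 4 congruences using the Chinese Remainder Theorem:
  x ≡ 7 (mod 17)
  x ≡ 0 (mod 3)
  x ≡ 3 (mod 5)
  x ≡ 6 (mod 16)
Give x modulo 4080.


Product of moduli M = 17 · 3 · 5 · 16 = 4080.
Merge one congruence at a time:
  Start: x ≡ 7 (mod 17).
  Combine with x ≡ 0 (mod 3); new modulus lcm = 51.
    Write x = 7 + 17·t and substitute into x ≡ 0 (mod 3): 17·t ≡ 0 − 7 = -7 (mod 3).
    Reduce coefficients mod 3: 2·t ≡ 2 (mod 3).
    The inverse of 2 mod 3 is 2 (since 2·2 = 4 = 1·3 + 1), so t ≡ 2·2 = 4 ≡ 1 (mod 3).
    Then x = 7 + 17·1 = 24, valid modulo lcm(17, 3) = 51: x ≡ 24 (mod 51).
  Combine with x ≡ 3 (mod 5); new modulus lcm = 255.
    Write x = 24 + 51·t and substitute into x ≡ 3 (mod 5): 51·t ≡ 3 − 24 = -21 (mod 5).
    Reduce coefficients mod 5: 1·t ≡ 4 (mod 5).
    So t ≡ 4 (mod 5).
    Then x = 24 + 51·4 = 228, valid modulo lcm(51, 5) = 255: x ≡ 228 (mod 255).
  Combine with x ≡ 6 (mod 16); new modulus lcm = 4080.
    Write x = 228 + 255·t and substitute into x ≡ 6 (mod 16): 255·t ≡ 6 − 228 = -222 (mod 16).
    Reduce coefficients mod 16: 15·t ≡ 2 (mod 16).
    The inverse of 15 mod 16 is 15 (since 15·15 = 225 = 14·16 + 1), so t ≡ 15·2 = 30 ≡ 14 (mod 16).
    Then x = 228 + 255·14 = 3798, valid modulo lcm(255, 16) = 4080: x ≡ 3798 (mod 4080).
Verify against each original: 3798 mod 17 = 7, 3798 mod 3 = 0, 3798 mod 5 = 3, 3798 mod 16 = 6.

x ≡ 3798 (mod 4080).


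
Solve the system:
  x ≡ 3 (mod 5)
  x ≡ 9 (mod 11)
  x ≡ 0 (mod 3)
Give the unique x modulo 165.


Moduli 5, 11, 3 are pairwise coprime; by CRT there is a unique solution modulo M = 5 · 11 · 3 = 165.
Solve pairwise, accumulating the modulus:
  Start with x ≡ 3 (mod 5).
  Combine with x ≡ 9 (mod 11): since gcd(5, 11) = 1, we get a unique residue mod 55.
    Write x = 3 + 5·t and substitute into x ≡ 9 (mod 11): 5·t ≡ 9 − 3 = 6 (mod 11).
    The inverse of 5 mod 11 is 9 (since 5·9 = 45 = 4·11 + 1), so t ≡ 9·6 = 54 ≡ 10 (mod 11).
    Then x = 3 + 5·10 = 53, valid modulo lcm(5, 11) = 55: x ≡ 53 (mod 55).
  Combine with x ≡ 0 (mod 3): since gcd(55, 3) = 1, we get a unique residue mod 165.
    Write x = 53 + 55·t and substitute into x ≡ 0 (mod 3): 55·t ≡ 0 − 53 = -53 (mod 3).
    Reduce coefficients mod 3: 1·t ≡ 1 (mod 3).
    So t ≡ 1 (mod 3).
    Then x = 53 + 55·1 = 108, valid modulo lcm(55, 3) = 165: x ≡ 108 (mod 165).
Verify: 108 mod 5 = 3 ✓, 108 mod 11 = 9 ✓, 108 mod 3 = 0 ✓.

x ≡ 108 (mod 165).


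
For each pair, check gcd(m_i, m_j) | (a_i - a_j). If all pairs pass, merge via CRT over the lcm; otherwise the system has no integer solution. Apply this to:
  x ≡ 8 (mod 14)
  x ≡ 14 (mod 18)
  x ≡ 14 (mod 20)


Moduli 14, 18, 20 are not pairwise coprime, so CRT works modulo lcm(m_i) when all pairwise compatibility conditions hold.
Pairwise compatibility: gcd(m_i, m_j) must divide a_i - a_j for every pair.
Merge one congruence at a time:
  Start: x ≡ 8 (mod 14).
  Combine with x ≡ 14 (mod 18): gcd(14, 18) = 2; 14 - 8 = 6, which IS divisible by 2, so compatible.
    Write x = 8 + 14·t and substitute into x ≡ 14 (mod 18): 14·t ≡ 14 − 8 = 6 (mod 18).
    Divide the congruence (and modulus) by g = 2: 7·t ≡ 3 (mod 9).
    The inverse of 7 mod 9 is 4 (since 7·4 = 28 = 3·9 + 1), so t ≡ 4·3 = 12 ≡ 3 (mod 9).
    Then x = 8 + 14·3 = 50, valid modulo lcm(14, 18) = 126: x ≡ 50 (mod 126).
  Combine with x ≡ 14 (mod 20): gcd(126, 20) = 2; 14 - 50 = -36, which IS divisible by 2, so compatible.
    Write x = 50 + 126·t and substitute into x ≡ 14 (mod 20): 126·t ≡ 14 − 50 = -36 (mod 20).
    Divide the congruence (and modulus) by g = 2: 63·t ≡ -18 (mod 10).
    Reduce coefficients mod 10: 3·t ≡ 2 (mod 10).
    The inverse of 3 mod 10 is 7 (since 3·7 = 21 = 2·10 + 1), so t ≡ 7·2 = 14 ≡ 4 (mod 10).
    Then x = 50 + 126·4 = 554, valid modulo lcm(126, 20) = 1260: x ≡ 554 (mod 1260).
Verify: 554 mod 14 = 8, 554 mod 18 = 14, 554 mod 20 = 14.

x ≡ 554 (mod 1260).


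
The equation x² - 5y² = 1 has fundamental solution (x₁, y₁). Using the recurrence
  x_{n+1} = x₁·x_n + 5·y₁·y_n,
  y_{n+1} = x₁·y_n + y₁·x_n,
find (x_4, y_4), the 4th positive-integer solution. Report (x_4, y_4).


Step 1: Find the fundamental solution (x₁, y₁) of x² - 5y² = 1.
  Expand √5 as a continued fraction. a₀ = ⌊√5⌋ = 2; iterate m_{k+1} = d_k·a_k − m_k, d_{k+1} = (5 − m_{k+1}²)/d_k, a_{k+1} = ⌊(a₀ + m_{k+1})/d_{k+1}⌋ (starting m₀ = 0, d₀ = 1), with convergents p_k = a_k·p_{k-1} + p_{k-2}, q_k = a_k·q_{k-1} + q_{k-2} (p₋₁ = 1, q₋₁ = 0):
  k = 0: a₀ = 2; p₀/q₀ = 2/1; p₀² − 5·q₀² = 4 − 5 = -1.
  k = 1: m = 2, d = 1, a = ⌊(2 + 2)/1⌋ = 4; p/q = (4·2 + 1)/(4·1 + 0) = 9/4; p² − 5·q² = 81 − 80 = 1.
  The first convergent with p² − 5·q² = 1 gives the fundamental solution (x₁, y₁) = (9, 4).
Step 2: Apply the recurrence (x_{n+1}, y_{n+1}) = (x₁x_n + 5y₁y_n, x₁y_n + y₁x_n) repeatedly.
  From (x_1, y_1) = (9, 4): x_2 = 9·9 + 5·4·4 = 161; y_2 = 9·4 + 4·9 = 72.
  From (x_2, y_2) = (161, 72): x_3 = 9·161 + 5·4·72 = 2889; y_3 = 9·72 + 4·161 = 1292.
  From (x_3, y_3) = (2889, 1292): x_4 = 9·2889 + 5·4·1292 = 51841; y_4 = 9·1292 + 4·2889 = 23184.
Step 3: Verify x_4² - 5·y_4² = 2687489281 - 2687489280 = 1 (should be 1). ✓

(x_1, y_1) = (9, 4); (x_4, y_4) = (51841, 23184).


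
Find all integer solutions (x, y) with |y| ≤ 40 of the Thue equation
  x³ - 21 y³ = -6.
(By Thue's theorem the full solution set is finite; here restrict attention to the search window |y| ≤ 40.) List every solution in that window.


The equation is x³ - 21y³ = -6. For fixed y, x³ = 21·y³ − 6, so a solution requires the RHS to be a perfect cube.
Strategy: iterate y from -40 to 40, compute RHS = 21·y³ − 6, and check whether it is a (positive or negative) perfect cube.
Check small values of y:
  y = 0: RHS = -6 is not a perfect cube.
  y = 1: RHS = 15 is not a perfect cube.
  y = -1: RHS = -27 = (-3)³ ⇒ x = -3 works.
  y = 2: RHS = 162 is not a perfect cube.
  y = -2: RHS = -174 is not a perfect cube.
  y = 3: RHS = 561 is not a perfect cube.
  y = -3: RHS = -573 is not a perfect cube.
Continuing the search up to |y| = 40 finds no further solutions beyond those listed.
Collected solutions: (-3, -1).

Solutions (with |y| ≤ 40): (-3, -1).


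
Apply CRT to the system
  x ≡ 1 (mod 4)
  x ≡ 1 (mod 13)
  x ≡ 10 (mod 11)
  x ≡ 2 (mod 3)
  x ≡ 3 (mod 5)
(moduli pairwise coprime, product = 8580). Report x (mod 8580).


Product of moduli M = 4 · 13 · 11 · 3 · 5 = 8580.
Merge one congruence at a time:
  Start: x ≡ 1 (mod 4).
  Combine with x ≡ 1 (mod 13); new modulus lcm = 52.
    Write x = 1 + 4·t and substitute into x ≡ 1 (mod 13): 4·t ≡ 1 − 1 = 0 (mod 13).
    The inverse of 4 mod 13 is 10 (since 4·10 = 40 = 3·13 + 1), so t ≡ 10·0 = 0 ≡ 0 (mod 13).
    Then x = 1 + 4·0 = 1, valid modulo lcm(4, 13) = 52: x ≡ 1 (mod 52).
  Combine with x ≡ 10 (mod 11); new modulus lcm = 572.
    Write x = 1 + 52·t and substitute into x ≡ 10 (mod 11): 52·t ≡ 10 − 1 = 9 (mod 11).
    Reduce coefficients mod 11: 8·t ≡ 9 (mod 11).
    The inverse of 8 mod 11 is 7 (since 8·7 = 56 = 5·11 + 1), so t ≡ 7·9 = 63 ≡ 8 (mod 11).
    Then x = 1 + 52·8 = 417, valid modulo lcm(52, 11) = 572: x ≡ 417 (mod 572).
  Combine with x ≡ 2 (mod 3); new modulus lcm = 1716.
    Write x = 417 + 572·t and substitute into x ≡ 2 (mod 3): 572·t ≡ 2 − 417 = -415 (mod 3).
    Reduce coefficients mod 3: 2·t ≡ 2 (mod 3).
    The inverse of 2 mod 3 is 2 (since 2·2 = 4 = 1·3 + 1), so t ≡ 2·2 = 4 ≡ 1 (mod 3).
    Then x = 417 + 572·1 = 989, valid modulo lcm(572, 3) = 1716: x ≡ 989 (mod 1716).
  Combine with x ≡ 3 (mod 5); new modulus lcm = 8580.
    Write x = 989 + 1716·t and substitute into x ≡ 3 (mod 5): 1716·t ≡ 3 − 989 = -986 (mod 5).
    Reduce coefficients mod 5: 1·t ≡ 4 (mod 5).
    So t ≡ 4 (mod 5).
    Then x = 989 + 1716·4 = 7853, valid modulo lcm(1716, 5) = 8580: x ≡ 7853 (mod 8580).
Verify against each original: 7853 mod 4 = 1, 7853 mod 13 = 1, 7853 mod 11 = 10, 7853 mod 3 = 2, 7853 mod 5 = 3.

x ≡ 7853 (mod 8580).


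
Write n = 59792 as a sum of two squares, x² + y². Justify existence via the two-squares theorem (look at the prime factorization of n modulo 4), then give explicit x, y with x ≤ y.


Step 1: Factor n = 59792 = 2^4 · 37 · 101.
Step 2: Check the mod-4 condition on each prime factor: 2 = 2 (special); 37 ≡ 1 (mod 4), exponent 1; 101 ≡ 1 (mod 4), exponent 1.
All primes ≡ 3 (mod 4) appear to even exponent (or don't appear), so by the two-squares theorem n IS expressible as a sum of two squares.
Step 3: Build a representation. Group n = k² · m with k = 4 and m = 37 · 101 = 3737 (a product of primes ≡ 1 (mod 4)); a representation of m scales to one of n via (k·x)² + (k·y)² = k²(x² + y²). Each prime p ≡ 1 (mod 4) is itself a sum of two squares; find a² by testing p − a² for a perfect square:
  37: 37 − 1² = 36 = 6² ⇒ 37 = 1² + 6².
  101: 101 − 1² = 100 = 10² ⇒ 101 = 1² + 10².
  Combine using the Brahmagupta–Fibonacci identity (a² + b²)(c² + d²) = (ac − bd)² + (ad + bc)² = (ac + bd)² + (ad − bc)²:
  37 · 101 = 3737: from (1² + 6²)(1² + 10²), take (1·1 − 6·10, 1·10 + 6·1) = (1 − 60, 10 + 6) = (-59, 16); dropping signs (only squares matter) gives (59, 16); check 59² + 16² = 3481 + 256 = 3737 ✓.
  Scale by k = 4: (4·59, 4·16) = (236, 64).
Step 4: Order so x ≤ y and verify: 64² + 236² = 4096 + 55696 = 59792 = n. ✓

n = 59792 = 64² + 236² (one valid representation with x ≤ y).


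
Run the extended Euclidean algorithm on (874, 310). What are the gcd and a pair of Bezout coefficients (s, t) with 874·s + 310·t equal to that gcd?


Euclidean algorithm on (874, 310) — divide until remainder is 0:
  874 = 2 · 310 + 254
  310 = 1 · 254 + 56
  254 = 4 · 56 + 30
  56 = 1 · 30 + 26
  30 = 1 · 26 + 4
  26 = 6 · 4 + 2
  4 = 2 · 2 + 0
gcd(874, 310) = 2.
Track Bezout coefficients alongside the remainders: start with r₀ = 874 = a·1 + b·0 (s = 1, t = 0) and r₁ = 310 = a·0 + b·1 (s = 0, t = 1); each new remainder r_{k+1} = r_{k-1} − q_k·r_k inherits s_{k+1} = s_{k-1} − q_k·s_k, t_{k+1} = t_{k-1} − q_k·t_k, so r_k = a·s_k + b·t_k at every step:
  q = 2: r = 254, s = 1 − 2·0 = 1, t = 0 − 2·1 = -2  (check: 874·1 + 310·(-2) = 254)
  q = 1: r = 56, s = 0 − 1·1 = -1, t = 1 − 1·(-2) = 3  (check: 874·(-1) + 310·3 = 56)
  q = 4: r = 30, s = 1 − 4·(-1) = 5, t = -2 − 4·3 = -14  (check: 874·5 + 310·(-14) = 30)
  q = 1: r = 26, s = -1 − 1·5 = -6, t = 3 − 1·(-14) = 17  (check: 874·(-6) + 310·17 = 26)
  q = 1: r = 4, s = 5 − 1·(-6) = 11, t = -14 − 1·17 = -31  (check: 874·11 + 310·(-31) = 4)
  q = 6: r = 2, s = -6 − 6·11 = -72, t = 17 − 6·(-31) = 203  (check: 874·(-72) + 310·203 = 2)
The row with r = 2 (the gcd) gives the Bezout coefficients s = -72, t = 203.
Result: 874 · (-72) + 310 · (203) = 2.

gcd(874, 310) = 2; s = -72, t = 203 (check: 874·(-72) + 310·203 = 2).


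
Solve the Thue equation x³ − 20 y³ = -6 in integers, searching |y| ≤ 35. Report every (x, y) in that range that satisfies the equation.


The equation is x³ - 20y³ = -6. For fixed y, x³ = 20·y³ − 6, so a solution requires the RHS to be a perfect cube.
Strategy: iterate y from -35 to 35, compute RHS = 20·y³ − 6, and check whether it is a (positive or negative) perfect cube.
Check small values of y:
  y = 0: RHS = -6 is not a perfect cube.
  y = 1: RHS = 14 is not a perfect cube.
  y = -1: RHS = -26 is not a perfect cube.
  y = 2: RHS = 154 is not a perfect cube.
  y = -2: RHS = -166 is not a perfect cube.
  y = 3: RHS = 534 is not a perfect cube.
  y = -3: RHS = -546 is not a perfect cube.
Continuing the search up to |y| = 35 finds no solutions either.
No (x, y) in the scanned range satisfies the equation.

No integer solutions with |y| ≤ 35.


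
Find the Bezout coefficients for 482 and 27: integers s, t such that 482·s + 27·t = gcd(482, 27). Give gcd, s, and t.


Euclidean algorithm on (482, 27) — divide until remainder is 0:
  482 = 17 · 27 + 23
  27 = 1 · 23 + 4
  23 = 5 · 4 + 3
  4 = 1 · 3 + 1
  3 = 3 · 1 + 0
gcd(482, 27) = 1.
Track Bezout coefficients alongside the remainders: start with r₀ = 482 = a·1 + b·0 (s = 1, t = 0) and r₁ = 27 = a·0 + b·1 (s = 0, t = 1); each new remainder r_{k+1} = r_{k-1} − q_k·r_k inherits s_{k+1} = s_{k-1} − q_k·s_k, t_{k+1} = t_{k-1} − q_k·t_k, so r_k = a·s_k + b·t_k at every step:
  q = 17: r = 23, s = 1 − 17·0 = 1, t = 0 − 17·1 = -17  (check: 482·1 + 27·(-17) = 23)
  q = 1: r = 4, s = 0 − 1·1 = -1, t = 1 − 1·(-17) = 18  (check: 482·(-1) + 27·18 = 4)
  q = 5: r = 3, s = 1 − 5·(-1) = 6, t = -17 − 5·18 = -107  (check: 482·6 + 27·(-107) = 3)
  q = 1: r = 1, s = -1 − 1·6 = -7, t = 18 − 1·(-107) = 125  (check: 482·(-7) + 27·125 = 1)
The row with r = 1 (the gcd) gives the Bezout coefficients s = -7, t = 125.
Result: 482 · (-7) + 27 · (125) = 1.

gcd(482, 27) = 1; s = -7, t = 125 (check: 482·(-7) + 27·125 = 1).


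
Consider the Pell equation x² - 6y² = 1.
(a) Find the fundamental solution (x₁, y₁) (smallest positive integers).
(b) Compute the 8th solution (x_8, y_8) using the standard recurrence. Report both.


Step 1: Find the fundamental solution (x₁, y₁) of x² - 6y² = 1.
  Expand √6 as a continued fraction. a₀ = ⌊√6⌋ = 2; iterate m_{k+1} = d_k·a_k − m_k, d_{k+1} = (6 − m_{k+1}²)/d_k, a_{k+1} = ⌊(a₀ + m_{k+1})/d_{k+1}⌋ (starting m₀ = 0, d₀ = 1), with convergents p_k = a_k·p_{k-1} + p_{k-2}, q_k = a_k·q_{k-1} + q_{k-2} (p₋₁ = 1, q₋₁ = 0):
  k = 0: a₀ = 2; p₀/q₀ = 2/1; p₀² − 6·q₀² = 4 − 6 = -2.
  k = 1: m = 2, d = 2, a = ⌊(2 + 2)/2⌋ = 2; p/q = (2·2 + 1)/(2·1 + 0) = 5/2; p² − 6·q² = 25 − 24 = 1.
  The first convergent with p² − 6·q² = 1 gives the fundamental solution (x₁, y₁) = (5, 2).
Step 2: Apply the recurrence (x_{n+1}, y_{n+1}) = (x₁x_n + 6y₁y_n, x₁y_n + y₁x_n) repeatedly.
  From (x_1, y_1) = (5, 2): x_2 = 5·5 + 6·2·2 = 49; y_2 = 5·2 + 2·5 = 20.
  From (x_2, y_2) = (49, 20): x_3 = 5·49 + 6·2·20 = 485; y_3 = 5·20 + 2·49 = 198.
  From (x_3, y_3) = (485, 198): x_4 = 5·485 + 6·2·198 = 4801; y_4 = 5·198 + 2·485 = 1960.
  From (x_4, y_4) = (4801, 1960): x_5 = 5·4801 + 6·2·1960 = 47525; y_5 = 5·1960 + 2·4801 = 19402.
  From (x_5, y_5) = (47525, 19402): x_6 = 5·47525 + 6·2·19402 = 470449; y_6 = 5·19402 + 2·47525 = 192060.
  From (x_6, y_6) = (470449, 192060): x_7 = 5·470449 + 6·2·192060 = 4656965; y_7 = 5·192060 + 2·470449 = 1901198.
  From (x_7, y_7) = (4656965, 1901198): x_8 = 5·4656965 + 6·2·1901198 = 46099201; y_8 = 5·1901198 + 2·4656965 = 18819920.
Step 3: Verify x_8² - 6·y_8² = 2125136332838401 - 2125136332838400 = 1 (should be 1). ✓

(x_1, y_1) = (5, 2); (x_8, y_8) = (46099201, 18819920).


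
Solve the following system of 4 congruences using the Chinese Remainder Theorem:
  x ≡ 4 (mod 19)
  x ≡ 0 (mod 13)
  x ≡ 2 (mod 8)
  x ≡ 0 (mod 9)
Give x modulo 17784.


Product of moduli M = 19 · 13 · 8 · 9 = 17784.
Merge one congruence at a time:
  Start: x ≡ 4 (mod 19).
  Combine with x ≡ 0 (mod 13); new modulus lcm = 247.
    Write x = 4 + 19·t and substitute into x ≡ 0 (mod 13): 19·t ≡ 0 − 4 = -4 (mod 13).
    Reduce coefficients mod 13: 6·t ≡ 9 (mod 13).
    The inverse of 6 mod 13 is 11 (since 6·11 = 66 = 5·13 + 1), so t ≡ 11·9 = 99 ≡ 8 (mod 13).
    Then x = 4 + 19·8 = 156, valid modulo lcm(19, 13) = 247: x ≡ 156 (mod 247).
  Combine with x ≡ 2 (mod 8); new modulus lcm = 1976.
    Write x = 156 + 247·t and substitute into x ≡ 2 (mod 8): 247·t ≡ 2 − 156 = -154 (mod 8).
    Reduce coefficients mod 8: 7·t ≡ 6 (mod 8).
    The inverse of 7 mod 8 is 7 (since 7·7 = 49 = 6·8 + 1), so t ≡ 7·6 = 42 ≡ 2 (mod 8).
    Then x = 156 + 247·2 = 650, valid modulo lcm(247, 8) = 1976: x ≡ 650 (mod 1976).
  Combine with x ≡ 0 (mod 9); new modulus lcm = 17784.
    Write x = 650 + 1976·t and substitute into x ≡ 0 (mod 9): 1976·t ≡ 0 − 650 = -650 (mod 9).
    Reduce coefficients mod 9: 5·t ≡ 7 (mod 9).
    The inverse of 5 mod 9 is 2 (since 5·2 = 10 = 1·9 + 1), so t ≡ 2·7 = 14 ≡ 5 (mod 9).
    Then x = 650 + 1976·5 = 10530, valid modulo lcm(1976, 9) = 17784: x ≡ 10530 (mod 17784).
Verify against each original: 10530 mod 19 = 4, 10530 mod 13 = 0, 10530 mod 8 = 2, 10530 mod 9 = 0.

x ≡ 10530 (mod 17784).


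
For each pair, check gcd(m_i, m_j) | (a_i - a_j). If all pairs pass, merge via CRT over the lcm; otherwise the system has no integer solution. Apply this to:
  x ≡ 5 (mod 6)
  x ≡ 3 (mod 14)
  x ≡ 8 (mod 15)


Moduli 6, 14, 15 are not pairwise coprime, so CRT works modulo lcm(m_i) when all pairwise compatibility conditions hold.
Pairwise compatibility: gcd(m_i, m_j) must divide a_i - a_j for every pair.
Merge one congruence at a time:
  Start: x ≡ 5 (mod 6).
  Combine with x ≡ 3 (mod 14): gcd(6, 14) = 2; 3 - 5 = -2, which IS divisible by 2, so compatible.
    Write x = 5 + 6·t and substitute into x ≡ 3 (mod 14): 6·t ≡ 3 − 5 = -2 (mod 14).
    Divide the congruence (and modulus) by g = 2: 3·t ≡ -1 (mod 7).
    Reduce coefficients mod 7: 3·t ≡ 6 (mod 7).
    The inverse of 3 mod 7 is 5 (since 3·5 = 15 = 2·7 + 1), so t ≡ 5·6 = 30 ≡ 2 (mod 7).
    Then x = 5 + 6·2 = 17, valid modulo lcm(6, 14) = 42: x ≡ 17 (mod 42).
  Combine with x ≡ 8 (mod 15): gcd(42, 15) = 3; 8 - 17 = -9, which IS divisible by 3, so compatible.
    Write x = 17 + 42·t and substitute into x ≡ 8 (mod 15): 42·t ≡ 8 − 17 = -9 (mod 15).
    Divide the congruence (and modulus) by g = 3: 14·t ≡ -3 (mod 5).
    Reduce coefficients mod 5: 4·t ≡ 2 (mod 5).
    The inverse of 4 mod 5 is 4 (since 4·4 = 16 = 3·5 + 1), so t ≡ 4·2 = 8 ≡ 3 (mod 5).
    Then x = 17 + 42·3 = 143, valid modulo lcm(42, 15) = 210: x ≡ 143 (mod 210).
Verify: 143 mod 6 = 5, 143 mod 14 = 3, 143 mod 15 = 8.

x ≡ 143 (mod 210).


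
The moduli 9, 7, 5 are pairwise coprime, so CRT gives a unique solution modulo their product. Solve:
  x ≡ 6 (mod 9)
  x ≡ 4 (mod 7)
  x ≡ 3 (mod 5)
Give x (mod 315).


Moduli 9, 7, 5 are pairwise coprime; by CRT there is a unique solution modulo M = 9 · 7 · 5 = 315.
Solve pairwise, accumulating the modulus:
  Start with x ≡ 6 (mod 9).
  Combine with x ≡ 4 (mod 7): since gcd(9, 7) = 1, we get a unique residue mod 63.
    Write x = 6 + 9·t and substitute into x ≡ 4 (mod 7): 9·t ≡ 4 − 6 = -2 (mod 7).
    Reduce coefficients mod 7: 2·t ≡ 5 (mod 7).
    The inverse of 2 mod 7 is 4 (since 2·4 = 8 = 1·7 + 1), so t ≡ 4·5 = 20 ≡ 6 (mod 7).
    Then x = 6 + 9·6 = 60, valid modulo lcm(9, 7) = 63: x ≡ 60 (mod 63).
  Combine with x ≡ 3 (mod 5): since gcd(63, 5) = 1, we get a unique residue mod 315.
    Write x = 60 + 63·t and substitute into x ≡ 3 (mod 5): 63·t ≡ 3 − 60 = -57 (mod 5).
    Reduce coefficients mod 5: 3·t ≡ 3 (mod 5).
    The inverse of 3 mod 5 is 2 (since 3·2 = 6 = 1·5 + 1), so t ≡ 2·3 = 6 ≡ 1 (mod 5).
    Then x = 60 + 63·1 = 123, valid modulo lcm(63, 5) = 315: x ≡ 123 (mod 315).
Verify: 123 mod 9 = 6 ✓, 123 mod 7 = 4 ✓, 123 mod 5 = 3 ✓.

x ≡ 123 (mod 315).


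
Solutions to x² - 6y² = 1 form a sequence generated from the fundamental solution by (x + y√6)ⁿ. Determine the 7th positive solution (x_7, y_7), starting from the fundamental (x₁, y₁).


Step 1: Find the fundamental solution (x₁, y₁) of x² - 6y² = 1.
  Expand √6 as a continued fraction. a₀ = ⌊√6⌋ = 2; iterate m_{k+1} = d_k·a_k − m_k, d_{k+1} = (6 − m_{k+1}²)/d_k, a_{k+1} = ⌊(a₀ + m_{k+1})/d_{k+1}⌋ (starting m₀ = 0, d₀ = 1), with convergents p_k = a_k·p_{k-1} + p_{k-2}, q_k = a_k·q_{k-1} + q_{k-2} (p₋₁ = 1, q₋₁ = 0):
  k = 0: a₀ = 2; p₀/q₀ = 2/1; p₀² − 6·q₀² = 4 − 6 = -2.
  k = 1: m = 2, d = 2, a = ⌊(2 + 2)/2⌋ = 2; p/q = (2·2 + 1)/(2·1 + 0) = 5/2; p² − 6·q² = 25 − 24 = 1.
  The first convergent with p² − 6·q² = 1 gives the fundamental solution (x₁, y₁) = (5, 2).
Step 2: Apply the recurrence (x_{n+1}, y_{n+1}) = (x₁x_n + 6y₁y_n, x₁y_n + y₁x_n) repeatedly.
  From (x_1, y_1) = (5, 2): x_2 = 5·5 + 6·2·2 = 49; y_2 = 5·2 + 2·5 = 20.
  From (x_2, y_2) = (49, 20): x_3 = 5·49 + 6·2·20 = 485; y_3 = 5·20 + 2·49 = 198.
  From (x_3, y_3) = (485, 198): x_4 = 5·485 + 6·2·198 = 4801; y_4 = 5·198 + 2·485 = 1960.
  From (x_4, y_4) = (4801, 1960): x_5 = 5·4801 + 6·2·1960 = 47525; y_5 = 5·1960 + 2·4801 = 19402.
  From (x_5, y_5) = (47525, 19402): x_6 = 5·47525 + 6·2·19402 = 470449; y_6 = 5·19402 + 2·47525 = 192060.
  From (x_6, y_6) = (470449, 192060): x_7 = 5·470449 + 6·2·192060 = 4656965; y_7 = 5·192060 + 2·470449 = 1901198.
Step 3: Verify x_7² - 6·y_7² = 21687323011225 - 21687323011224 = 1 (should be 1). ✓

(x_1, y_1) = (5, 2); (x_7, y_7) = (4656965, 1901198).
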